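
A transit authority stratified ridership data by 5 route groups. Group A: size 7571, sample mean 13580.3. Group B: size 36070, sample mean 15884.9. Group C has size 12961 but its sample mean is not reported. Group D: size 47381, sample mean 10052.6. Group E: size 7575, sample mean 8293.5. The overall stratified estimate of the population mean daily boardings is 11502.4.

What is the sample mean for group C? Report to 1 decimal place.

N = 7571 + 36070 + 12961 + 47381 + 7575 = 111558.
Overall total = μ·N = 11502.4·111558 = 1283184739.2.
Subtract the known strata: 7571·13580.3 + 36070·15884.9 + 47381·10052.6 + 7575·8293.5 = 1214910297.4.
Remaining total for group C: 1283184739.2 − 1214910297.4 = 68274441.8.
Divide by its size: 68274441.8 / 12961 = 5267.683... → 5267.7.

5267.7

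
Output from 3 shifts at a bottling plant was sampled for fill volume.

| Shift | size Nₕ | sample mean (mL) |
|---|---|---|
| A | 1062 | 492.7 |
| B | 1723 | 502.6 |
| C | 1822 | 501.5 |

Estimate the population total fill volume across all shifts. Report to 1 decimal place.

2302960.2

Estimate total by summing Nₕ·x̄ₕ over strata.
1062·492.7 + 1723·502.6 + 1822·501.5 = 523247.4 + 865979.8 + 913733 = 2302960.2.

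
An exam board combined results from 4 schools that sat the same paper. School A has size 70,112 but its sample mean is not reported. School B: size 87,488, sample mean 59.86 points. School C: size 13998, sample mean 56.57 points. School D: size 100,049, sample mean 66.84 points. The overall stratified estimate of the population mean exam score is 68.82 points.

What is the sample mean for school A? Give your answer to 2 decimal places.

85.27

Σ Nₕx̄ₕ = N·μ, so 70112·x̄_A = 271647·68.82 − (87488·59.86 + 13998·56.57 + 100049·66.84).
= 18694746.54 − 12716173.7 = 5978572.84.
x̄_A = 5978572.84 / 70112 = 85.2717... → 85.27.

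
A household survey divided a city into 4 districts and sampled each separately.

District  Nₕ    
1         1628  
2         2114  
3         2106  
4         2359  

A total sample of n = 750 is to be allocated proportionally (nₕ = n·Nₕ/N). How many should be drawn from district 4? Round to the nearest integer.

N = 1628 + 2114 + 2106 + 2359 = 8207.
n_4 = 750·2359/8207 = 215.578... → 216.

216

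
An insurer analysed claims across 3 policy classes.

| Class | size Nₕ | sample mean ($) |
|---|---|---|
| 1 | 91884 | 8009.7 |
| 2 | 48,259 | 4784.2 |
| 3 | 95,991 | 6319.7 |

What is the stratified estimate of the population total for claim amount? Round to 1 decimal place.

1: 91884·8009.7 = 735963274.8
2: 48259·4784.2 = 230880707.8
3: 95991·6319.7 = 606634322.7
τ̂ = Σ Nₕx̄ₕ = 1573478305.3.

1573478305.3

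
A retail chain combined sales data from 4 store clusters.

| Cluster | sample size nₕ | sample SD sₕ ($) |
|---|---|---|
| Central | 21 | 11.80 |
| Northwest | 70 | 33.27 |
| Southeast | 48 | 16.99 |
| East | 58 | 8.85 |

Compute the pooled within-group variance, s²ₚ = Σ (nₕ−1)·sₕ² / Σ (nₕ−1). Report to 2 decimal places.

503.58

Degrees of freedom: 20 + 69 + 47 + 57 = 193.
Σ(nₕ−1)sₕ² = 20·139.24 + 69·1106.8929 + 47·288.6601 + 57·78.3225 = 97191.8173.
s²ₚ = 97191.8173 / 193 = 503.5845... → 503.58.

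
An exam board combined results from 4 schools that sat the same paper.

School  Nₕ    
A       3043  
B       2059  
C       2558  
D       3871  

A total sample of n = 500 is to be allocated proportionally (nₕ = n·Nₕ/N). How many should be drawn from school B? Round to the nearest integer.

Share of school B = 2059/11531 = 0.17856.
Allocate 500 × 0.17856 = 89.281... → 89.

89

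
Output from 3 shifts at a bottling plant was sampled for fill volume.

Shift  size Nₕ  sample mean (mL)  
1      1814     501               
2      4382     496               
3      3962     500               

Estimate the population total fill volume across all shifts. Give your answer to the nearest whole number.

1: 1814·501 = 908814
2: 4382·496 = 2173472
3: 3962·500 = 1981000
τ̂ = Σ Nₕx̄ₕ = 5063286.

5063286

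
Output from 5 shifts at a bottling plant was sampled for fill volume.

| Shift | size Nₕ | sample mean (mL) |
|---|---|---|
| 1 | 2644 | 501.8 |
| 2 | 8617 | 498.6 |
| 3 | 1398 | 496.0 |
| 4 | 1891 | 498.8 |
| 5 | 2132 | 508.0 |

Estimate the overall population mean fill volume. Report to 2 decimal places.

500.11

N = 2644 + 8617 + 1398 + 1891 + 2132 = 16682.
The stratified mean weights each stratum mean by its population share Nₕ/N.
Σ Nₕx̄ₕ = 2644·501.8 + 8617·498.6 + 1398·496.0 + 1891·498.8 + 2132·508.0 = 1326759.2 + 4296436.2 + 693408 + 943230.8 + 1083056 = 8342890.2.
Divide by N: 8342890.2 / 16682 = 500.1133... → 500.11.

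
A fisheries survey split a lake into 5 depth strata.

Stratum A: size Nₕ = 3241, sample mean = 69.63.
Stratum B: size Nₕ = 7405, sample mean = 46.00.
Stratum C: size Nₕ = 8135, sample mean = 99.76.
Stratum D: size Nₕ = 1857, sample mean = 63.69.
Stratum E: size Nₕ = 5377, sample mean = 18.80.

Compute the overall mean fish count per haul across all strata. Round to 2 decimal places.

61.40

N = 26015; weights Wₕ = Nₕ/N = (0.1246, 0.2846, 0.3127, 0.0714, 0.2067).
x̄_st = Σ Wₕ·x̄ₕ = 0.1246·69.63 + 0.2846·46.00 + 0.3127·99.76 + 0.0714·63.69 + 0.2067·18.80 ≈ 61.3957...
→ 61.40.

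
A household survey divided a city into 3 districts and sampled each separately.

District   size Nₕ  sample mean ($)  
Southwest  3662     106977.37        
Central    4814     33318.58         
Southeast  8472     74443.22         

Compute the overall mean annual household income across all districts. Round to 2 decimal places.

69791.70

N = 3662 + 4814 + 8472 = 16948.
Overall mean = Σ (Nₕ/N)·x̄ₕ — weight by population share, not a simple average.
Σ Nₕx̄ₕ = 3662·106977.37 + 4814·33318.58 + 8472·74443.22 = 391751128.94 + 160395644.12 + 630682959.84 = 1182829732.9.
Divide by N: 1182829732.9 / 16948 = 69791.7001... → 69791.70.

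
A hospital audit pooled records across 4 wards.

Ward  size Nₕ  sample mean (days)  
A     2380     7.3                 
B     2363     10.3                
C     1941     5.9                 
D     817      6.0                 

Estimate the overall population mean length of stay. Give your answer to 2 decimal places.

N = 2380 + 2363 + 1941 + 817 = 7501.
Weight each subgroup mean by Nₕ/N and sum.
Σ Nₕx̄ₕ = 2380·7.3 + 2363·10.3 + 1941·5.9 + 817·6.0 = 17374 + 24338.9 + 11451.9 + 4902 = 58066.8.
Divide by N: 58066.8 / 7501 = 7.7412... → 7.74.

7.74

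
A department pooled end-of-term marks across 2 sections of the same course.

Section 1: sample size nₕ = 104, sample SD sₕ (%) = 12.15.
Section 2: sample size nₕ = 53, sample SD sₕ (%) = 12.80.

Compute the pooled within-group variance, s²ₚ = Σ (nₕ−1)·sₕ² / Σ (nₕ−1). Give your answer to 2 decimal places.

1: (104−1)·12.15² = 103·147.6225 = 15205.1175
2: (53−1)·12.80² = 52·163.84 = 8519.68
Numerator = 23724.7975; denominator = Σ(nₕ−1) = 155.
s²ₚ = 23724.7975/155 = 153.0632... → 153.06.

153.06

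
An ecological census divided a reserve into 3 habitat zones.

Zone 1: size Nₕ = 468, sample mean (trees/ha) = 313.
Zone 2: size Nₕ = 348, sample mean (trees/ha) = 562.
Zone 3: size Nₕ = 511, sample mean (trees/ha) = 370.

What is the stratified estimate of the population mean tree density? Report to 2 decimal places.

400.25

x̄_st = (Σ Nₕx̄ₕ) / (Σ Nₕ) = (468·313 + 348·562 + 511·370) / 1327
= 531130 / 1327 = 400.2487... → 400.25.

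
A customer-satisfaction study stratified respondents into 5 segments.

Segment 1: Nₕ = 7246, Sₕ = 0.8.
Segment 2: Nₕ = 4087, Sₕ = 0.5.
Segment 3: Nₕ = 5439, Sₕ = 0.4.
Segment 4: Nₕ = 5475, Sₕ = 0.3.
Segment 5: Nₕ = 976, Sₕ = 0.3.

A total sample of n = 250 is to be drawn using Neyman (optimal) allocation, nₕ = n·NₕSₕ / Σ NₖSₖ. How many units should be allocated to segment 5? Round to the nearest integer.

6

Σ NₕSₕ = 7246·0.8 + 4087·0.5 + 5439·0.4 + 5475·0.3 + 976·0.3 = 11951.2.
Share for 5: 292.8/11951.2 = 0.02450.
n_5 = 250 × 0.02450 = 6.125... → 6.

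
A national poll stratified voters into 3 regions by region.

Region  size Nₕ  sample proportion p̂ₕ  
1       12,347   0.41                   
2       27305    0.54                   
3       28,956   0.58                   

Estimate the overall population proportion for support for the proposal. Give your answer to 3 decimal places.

N = 12347 + 27305 + 28956 = 68608.
Overall proportion = Σ (Nₕ/N)·p̂ₕ.
Σ Nₕp̂ₕ = 5062.27 + 14744.7 + 16794.48 = 36601.45.
36601.45 / 68608 = 0.53349... → 0.533.

0.533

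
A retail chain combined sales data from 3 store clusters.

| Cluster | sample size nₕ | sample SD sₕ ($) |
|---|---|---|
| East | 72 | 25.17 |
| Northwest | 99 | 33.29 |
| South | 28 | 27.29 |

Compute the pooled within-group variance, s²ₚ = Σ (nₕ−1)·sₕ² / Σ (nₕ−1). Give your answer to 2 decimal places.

East: (72−1)·25.17² = 71·633.5289 = 44980.5519
Northwest: (99−1)·33.29² = 98·1108.2241 = 108605.9618
South: (28−1)·27.29² = 27·744.7441 = 20108.0907
Numerator = 173694.6044; denominator = Σ(nₕ−1) = 196.
s²ₚ = 173694.6044/196 = 886.1970... → 886.20.

886.20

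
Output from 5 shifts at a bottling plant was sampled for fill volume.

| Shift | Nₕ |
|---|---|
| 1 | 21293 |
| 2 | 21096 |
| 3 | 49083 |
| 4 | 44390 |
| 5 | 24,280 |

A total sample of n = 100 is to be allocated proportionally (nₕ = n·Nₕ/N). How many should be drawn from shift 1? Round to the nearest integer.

Share of shift 1 = 21293/160142 = 0.13296.
Allocate 100 × 0.13296 = 13.296... → 13.

13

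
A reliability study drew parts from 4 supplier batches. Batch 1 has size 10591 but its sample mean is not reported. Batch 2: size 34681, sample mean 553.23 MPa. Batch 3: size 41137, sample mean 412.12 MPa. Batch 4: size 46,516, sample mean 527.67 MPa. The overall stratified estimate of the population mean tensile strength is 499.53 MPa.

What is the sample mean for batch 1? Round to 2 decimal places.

539.61

N = 10591 + 34681 + 41137 + 46516 = 132925.
Overall total = μ·N = 499.53·132925 = 66400025.25.
Subtract the known strata: 34681·553.23 + 41137·412.12 + 46516·527.67 = 60685047.79.
Remaining total for batch 1: 66400025.25 − 60685047.79 = 5714977.46.
Divide by its size: 5714977.46 / 10591 = 539.6070... → 539.61.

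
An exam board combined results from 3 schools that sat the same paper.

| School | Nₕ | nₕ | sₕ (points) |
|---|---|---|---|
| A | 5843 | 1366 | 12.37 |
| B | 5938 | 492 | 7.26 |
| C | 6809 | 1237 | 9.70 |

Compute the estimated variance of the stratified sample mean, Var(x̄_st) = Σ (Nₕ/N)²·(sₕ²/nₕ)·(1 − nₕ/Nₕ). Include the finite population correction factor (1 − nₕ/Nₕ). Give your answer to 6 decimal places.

N = 18590; Wₕ = Nₕ/N.
school A: (5843/18590)²·12.37²/1366·(1 − 1366/5843) = 0.008479161
school B: (5938/18590)²·7.26²/492·(1 − 492/5938) = 0.010024603
school C: (6809/18590)²·9.70²/1237·(1 − 1237/6809) = 0.008350441
Sum = 0.026854206 → 0.026854.

0.026854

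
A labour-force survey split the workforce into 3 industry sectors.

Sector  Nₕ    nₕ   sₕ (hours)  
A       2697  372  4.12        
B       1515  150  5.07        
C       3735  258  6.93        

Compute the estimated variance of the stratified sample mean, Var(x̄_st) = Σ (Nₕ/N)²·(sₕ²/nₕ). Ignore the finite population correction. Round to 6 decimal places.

N = 7947. Term for each stratum: Wₕ²sₕ²/nₕ.
Var(x̄_st) = 0.005255414 + 0.006227927 + 0.041117012 = 0.052600353 → 0.052600.

0.052600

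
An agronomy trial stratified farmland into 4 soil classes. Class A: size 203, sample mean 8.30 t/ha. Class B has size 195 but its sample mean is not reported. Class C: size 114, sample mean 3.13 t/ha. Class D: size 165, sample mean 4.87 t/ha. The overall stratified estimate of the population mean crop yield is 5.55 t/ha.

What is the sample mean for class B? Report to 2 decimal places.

4.68

N = 203 + 195 + 114 + 165 = 677.
Overall total = μ·N = 5.55·677 = 3757.35.
Subtract the known strata: 203·8.30 + 114·3.13 + 165·4.87 = 2845.27.
Remaining total for class B: 3757.35 − 2845.27 = 912.08.
Divide by its size: 912.08 / 195 = 4.6773... → 4.68.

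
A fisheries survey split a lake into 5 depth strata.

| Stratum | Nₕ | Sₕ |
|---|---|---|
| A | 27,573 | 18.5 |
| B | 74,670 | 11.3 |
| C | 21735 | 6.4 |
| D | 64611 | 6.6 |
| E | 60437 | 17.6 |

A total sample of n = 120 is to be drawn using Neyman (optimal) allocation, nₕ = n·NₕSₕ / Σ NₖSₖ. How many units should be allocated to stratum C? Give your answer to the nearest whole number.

6

A: NₕSₕ = 27573·18.5 = 510100.5
B: NₕSₕ = 74670·11.3 = 843771
C: NₕSₕ = 21735·6.4 = 139104
D: NₕSₕ = 64611·6.6 = 426432.6
E: NₕSₕ = 60437·17.6 = 1063691.2
Σ NₕSₕ = 2983099.3.
n_C = 120·139104/2983099.3 = 5.596... → 6.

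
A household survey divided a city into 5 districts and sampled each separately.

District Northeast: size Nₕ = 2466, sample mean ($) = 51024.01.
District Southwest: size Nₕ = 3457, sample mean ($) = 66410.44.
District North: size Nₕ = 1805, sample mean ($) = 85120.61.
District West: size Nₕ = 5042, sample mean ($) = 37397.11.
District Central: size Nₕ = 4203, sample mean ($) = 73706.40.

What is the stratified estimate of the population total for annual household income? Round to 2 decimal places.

Population total = Σ Nₕ·x̄ₕ (each stratum's size times its mean).
2466·51024.01 + 3457·66410.44 + 1805·85120.61 + 5042·37397.11 + 4203·73706.40 = 125825208.66 + 229580891.08 + 153642701.05 + 188556228.62 + 309787999.2 = 1007393028.61.

1007393028.61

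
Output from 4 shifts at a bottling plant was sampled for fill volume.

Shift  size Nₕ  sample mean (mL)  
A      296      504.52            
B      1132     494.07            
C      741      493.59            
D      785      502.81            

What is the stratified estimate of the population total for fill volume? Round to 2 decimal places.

Estimate total by summing Nₕ·x̄ₕ over strata.
296·504.52 + 1132·494.07 + 741·493.59 + 785·502.81 = 149337.92 + 559287.24 + 365750.19 + 394705.85 = 1469081.20.

1469081.20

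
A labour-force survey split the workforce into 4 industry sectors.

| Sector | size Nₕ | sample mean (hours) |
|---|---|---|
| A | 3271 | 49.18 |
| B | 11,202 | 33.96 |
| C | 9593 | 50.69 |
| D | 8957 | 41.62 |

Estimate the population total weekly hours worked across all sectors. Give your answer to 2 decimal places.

1400347.21

Population total = Σ Nₕ·x̄ₕ (each stratum's size times its mean).
3271·49.18 + 11202·33.96 + 9593·50.69 + 8957·41.62 = 160867.78 + 380419.92 + 486269.17 + 372790.34 = 1400347.21.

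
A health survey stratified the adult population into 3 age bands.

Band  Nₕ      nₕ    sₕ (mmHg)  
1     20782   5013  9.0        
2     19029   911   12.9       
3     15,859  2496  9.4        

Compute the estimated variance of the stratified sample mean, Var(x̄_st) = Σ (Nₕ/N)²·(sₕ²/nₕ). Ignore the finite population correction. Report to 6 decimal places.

0.026467

N = 55670; Wₕ = Nₕ/N.
band 1: (20782/55670)²·9.0²/5013 = 0.002251747
band 2: (19029/55670)²·12.9²/911 = 0.021342758
band 3: (15859/55670)²·9.4²/2496 = 0.002872898
Sum = 0.026467403 → 0.026467.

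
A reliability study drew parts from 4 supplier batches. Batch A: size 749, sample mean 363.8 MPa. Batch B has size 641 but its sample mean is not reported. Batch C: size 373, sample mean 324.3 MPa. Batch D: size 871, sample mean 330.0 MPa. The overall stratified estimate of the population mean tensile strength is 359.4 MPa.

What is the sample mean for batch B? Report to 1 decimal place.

Σ Nₕx̄ₕ = N·μ, so 641·x̄_B = 2634·359.4 − (749·363.8 + 373·324.3 + 871·330.0).
= 946659.6 − 680880.1 = 265779.5.
x̄_B = 265779.5 / 641 = 414.633... → 414.6.

414.6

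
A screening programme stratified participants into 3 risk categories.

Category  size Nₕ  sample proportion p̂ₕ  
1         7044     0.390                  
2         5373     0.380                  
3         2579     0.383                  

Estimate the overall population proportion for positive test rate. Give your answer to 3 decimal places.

N = 7044 + 5373 + 2579 = 14996.
Overall proportion = Σ (Nₕ/N)·p̂ₕ.
Σ Nₕp̂ₕ = 2747.16 + 2041.74 + 987.757 = 5776.657.
5776.657 / 14996 = 0.38521... → 0.385.

0.385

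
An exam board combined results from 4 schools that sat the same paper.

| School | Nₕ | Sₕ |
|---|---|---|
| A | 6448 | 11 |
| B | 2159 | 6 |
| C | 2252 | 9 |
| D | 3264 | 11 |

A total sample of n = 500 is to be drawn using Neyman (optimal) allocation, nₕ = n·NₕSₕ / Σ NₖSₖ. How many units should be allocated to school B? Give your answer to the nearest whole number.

A: NₕSₕ = 6448·11 = 70928
B: NₕSₕ = 2159·6 = 12954
C: NₕSₕ = 2252·9 = 20268
D: NₕSₕ = 3264·11 = 35904
Σ NₕSₕ = 140054.
n_B = 500·12954/140054 = 46.246... → 46.

46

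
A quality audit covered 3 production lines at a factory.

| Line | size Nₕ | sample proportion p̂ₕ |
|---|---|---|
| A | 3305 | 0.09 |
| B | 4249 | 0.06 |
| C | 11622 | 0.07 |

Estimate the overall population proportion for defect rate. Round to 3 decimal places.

Wₕ = Nₕ/N with N = 19176: 0.1724, 0.2216, 0.6061.
p̂_st = 0.1724·0.09 + 0.2216·0.06 + 0.6061·0.07 ≈ 0.07123... → 0.071.

0.071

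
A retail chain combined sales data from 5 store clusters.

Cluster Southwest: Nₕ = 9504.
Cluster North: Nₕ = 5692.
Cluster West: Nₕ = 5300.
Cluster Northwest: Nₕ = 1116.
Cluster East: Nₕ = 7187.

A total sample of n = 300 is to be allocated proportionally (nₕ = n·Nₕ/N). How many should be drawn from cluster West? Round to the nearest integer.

Share of cluster West = 5300/28799 = 0.18403.
Allocate 300 × 0.18403 = 55.210... → 55.

55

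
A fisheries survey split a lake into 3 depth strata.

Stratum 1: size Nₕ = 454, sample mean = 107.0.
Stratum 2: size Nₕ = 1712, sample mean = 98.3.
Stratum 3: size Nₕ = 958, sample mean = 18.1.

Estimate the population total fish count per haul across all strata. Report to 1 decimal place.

234207.4

1: 454·107.0 = 48578
2: 1712·98.3 = 168289.6
3: 958·18.1 = 17339.8
τ̂ = Σ Nₕx̄ₕ = 234207.4.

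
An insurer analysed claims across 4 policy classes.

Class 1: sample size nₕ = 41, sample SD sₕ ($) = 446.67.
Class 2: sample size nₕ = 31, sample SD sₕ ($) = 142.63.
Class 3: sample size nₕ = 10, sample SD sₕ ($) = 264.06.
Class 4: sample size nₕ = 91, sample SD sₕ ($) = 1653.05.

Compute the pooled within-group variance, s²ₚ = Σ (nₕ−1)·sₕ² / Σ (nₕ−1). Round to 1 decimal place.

1509763.9

1: (41−1)·446.67² = 40·199514.0889 = 7980563.556
2: (31−1)·142.63² = 30·20343.3169 = 610299.507
3: (10−1)·264.06² = 9·69727.6836 = 627549.1524
4: (91−1)·1653.05² = 90·2732574.3025 = 245931687.225
Numerator = 255150099.4404; denominator = Σ(nₕ−1) = 169.
s²ₚ = 255150099.4404/169 = 1509763.902... → 1509763.9.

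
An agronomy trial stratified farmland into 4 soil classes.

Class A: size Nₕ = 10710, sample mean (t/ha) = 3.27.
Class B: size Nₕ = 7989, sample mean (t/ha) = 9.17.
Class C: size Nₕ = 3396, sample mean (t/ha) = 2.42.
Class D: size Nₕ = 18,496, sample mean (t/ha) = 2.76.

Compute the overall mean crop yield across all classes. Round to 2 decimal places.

4.13

N = 10710 + 7989 + 3396 + 18496 = 40591.
Overall mean = Σ (Nₕ/N)·x̄ₕ — weight by population share, not a simple average.
Σ Nₕx̄ₕ = 10710·3.27 + 7989·9.17 + 3396·2.42 + 18496·2.76 = 35021.7 + 73259.13 + 8218.32 + 51048.96 = 167548.11.
Divide by N: 167548.11 / 40591 = 4.1277... → 4.13.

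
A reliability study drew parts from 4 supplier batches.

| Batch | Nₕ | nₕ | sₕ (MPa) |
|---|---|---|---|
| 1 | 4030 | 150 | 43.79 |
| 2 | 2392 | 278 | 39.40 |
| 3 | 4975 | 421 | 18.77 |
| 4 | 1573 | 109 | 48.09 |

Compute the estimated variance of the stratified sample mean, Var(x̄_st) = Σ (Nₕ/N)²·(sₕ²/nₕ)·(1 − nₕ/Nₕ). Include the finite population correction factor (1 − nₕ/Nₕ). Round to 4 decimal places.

1.7593

N = 12970; Wₕ = Nₕ/N.
batch 1: (4030/12970)²·43.79²/150·(1 − 150/4030) = 1.1882709
batch 2: (2392/12970)²·39.40²/278·(1 − 278/2392) = 0.1678548
batch 3: (4975/12970)²·18.77²/421·(1 − 421/4975) = 0.1127074
batch 4: (1573/12970)²·48.09²/109·(1 − 109/1573) = 0.2904510
Sum = 1.7592842 → 1.7593.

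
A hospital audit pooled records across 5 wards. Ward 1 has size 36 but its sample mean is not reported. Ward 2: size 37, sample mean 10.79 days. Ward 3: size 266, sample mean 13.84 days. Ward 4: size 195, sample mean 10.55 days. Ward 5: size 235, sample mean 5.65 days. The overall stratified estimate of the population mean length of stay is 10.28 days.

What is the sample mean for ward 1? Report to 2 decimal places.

12.21

Σ Nₕx̄ₕ = N·μ, so 36·x̄_1 = 769·10.28 − (37·10.79 + 266·13.84 + 195·10.55 + 235·5.65).
= 7905.32 − 7465.67 = 439.65.
x̄_1 = 439.65 / 36 = 12.2125 → 12.21.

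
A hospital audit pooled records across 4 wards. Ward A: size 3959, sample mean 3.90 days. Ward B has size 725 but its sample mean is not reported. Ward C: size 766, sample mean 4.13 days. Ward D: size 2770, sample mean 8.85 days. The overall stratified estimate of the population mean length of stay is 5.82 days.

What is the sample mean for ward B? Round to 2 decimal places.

Σ Nₕx̄ₕ = N·μ, so 725·x̄_B = 8220·5.82 − (3959·3.90 + 766·4.13 + 2770·8.85).
= 47840.4 − 43118.18 = 4722.22.
x̄_B = 4722.22 / 725 = 6.5134... → 6.51.

6.51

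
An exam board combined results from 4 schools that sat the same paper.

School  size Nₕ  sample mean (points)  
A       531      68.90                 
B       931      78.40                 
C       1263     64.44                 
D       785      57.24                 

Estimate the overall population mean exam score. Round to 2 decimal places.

N = 3510; weights Wₕ = Nₕ/N = (0.1513, 0.2652, 0.3598, 0.2236).
x̄_st = Σ Wₕ·x̄ₕ = 0.1513·68.90 + 0.2652·78.40 + 0.3598·64.44 + 0.2236·57.24 ≈ 67.2072...
→ 67.21.

67.21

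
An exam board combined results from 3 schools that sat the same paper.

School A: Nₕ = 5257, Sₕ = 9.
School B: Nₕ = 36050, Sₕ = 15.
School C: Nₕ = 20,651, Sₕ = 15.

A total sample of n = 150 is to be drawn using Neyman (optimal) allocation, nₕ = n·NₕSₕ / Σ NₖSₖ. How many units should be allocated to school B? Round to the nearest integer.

Σ NₕSₕ = 5257·9 + 36050·15 + 20651·15 = 897828.
Share for B: 540750/897828 = 0.60229.
n_B = 150 × 0.60229 = 90.343... → 90.

90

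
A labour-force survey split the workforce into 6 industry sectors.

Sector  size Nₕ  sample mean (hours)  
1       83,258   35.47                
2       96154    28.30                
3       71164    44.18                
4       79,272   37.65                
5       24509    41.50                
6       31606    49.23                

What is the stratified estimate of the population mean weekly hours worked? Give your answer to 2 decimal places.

37.25

N = 385963; weights Wₕ = Nₕ/N = (0.2157, 0.2491, 0.1844, 0.2054, 0.0635, 0.0819).
x̄_st = Σ Wₕ·x̄ₕ = 0.2157·35.47 + 0.2491·28.30 + 0.1844·44.18 + 0.2054·37.65 + 0.0635·41.50 + 0.0819·49.23 ≈ 37.2472...
→ 37.25.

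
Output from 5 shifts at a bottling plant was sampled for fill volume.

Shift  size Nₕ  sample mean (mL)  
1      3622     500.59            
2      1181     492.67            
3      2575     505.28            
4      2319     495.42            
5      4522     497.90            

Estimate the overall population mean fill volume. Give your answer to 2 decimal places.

499.08

x̄_st = (Σ Nₕx̄ₕ) / (Σ Nₕ) = (3622·500.59 + 1181·492.67 + 2575·505.28 + 2319·495.42 + 4522·497.90) / 14219
= 7096459.03 / 14219 = 499.0828... → 499.08.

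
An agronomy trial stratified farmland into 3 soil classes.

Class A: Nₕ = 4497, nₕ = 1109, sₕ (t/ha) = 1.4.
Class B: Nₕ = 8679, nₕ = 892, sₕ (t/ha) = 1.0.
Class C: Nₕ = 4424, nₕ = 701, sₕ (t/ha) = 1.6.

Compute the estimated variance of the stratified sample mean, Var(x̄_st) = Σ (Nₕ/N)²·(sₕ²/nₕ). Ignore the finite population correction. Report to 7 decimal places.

0.0006187

N = 17600. Term for each stratum: Wₕ²sₕ²/nₕ.
Var(x̄_st) = 0.0001153838 + 0.0002726146 + 0.0002307421 = 0.0006187406 → 0.0006187.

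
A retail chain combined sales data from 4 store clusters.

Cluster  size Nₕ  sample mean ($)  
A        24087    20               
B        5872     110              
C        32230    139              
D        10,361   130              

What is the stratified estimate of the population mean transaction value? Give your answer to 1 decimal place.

N = 24087 + 5872 + 32230 + 10361 = 72550.
Overall mean = Σ (Nₕ/N)·x̄ₕ — weight by population share, not a simple average.
Σ Nₕx̄ₕ = 24087·20 + 5872·110 + 32230·139 + 10361·130 = 481740 + 645920 + 4479970 + 1346930 = 6954560.
Divide by N: 6954560 / 72550 = 95.859... → 95.9.

95.9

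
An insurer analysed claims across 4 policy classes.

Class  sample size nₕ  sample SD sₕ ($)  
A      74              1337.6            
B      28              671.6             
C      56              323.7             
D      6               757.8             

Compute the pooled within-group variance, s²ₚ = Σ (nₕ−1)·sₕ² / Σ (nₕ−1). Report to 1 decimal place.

946389.0

Degrees of freedom: 73 + 27 + 55 + 5 = 160.
Σ(nₕ−1)sₕ² = 73·1789173.76 + 27·451046.56 + 55·104781.69 + 5·574260.84 = 151422238.75.
s²ₚ = 151422238.75 / 160 = 946388.992... → 946389.0.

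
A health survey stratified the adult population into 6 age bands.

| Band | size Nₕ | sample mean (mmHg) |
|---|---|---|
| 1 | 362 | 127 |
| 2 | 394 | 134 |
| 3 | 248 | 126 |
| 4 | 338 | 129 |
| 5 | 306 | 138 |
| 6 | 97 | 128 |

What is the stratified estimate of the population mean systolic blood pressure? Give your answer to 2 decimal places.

N = 1745; weights Wₕ = Nₕ/N = (0.2074, 0.2258, 0.1421, 0.1937, 0.1754, 0.0556).
x̄_st = Σ Wₕ·x̄ₕ = 0.2074·127 + 0.2258·134 + 0.1421·126 + 0.1937·129 + 0.1754·138 + 0.0556·128 ≈ 130.8103...
→ 130.81.

130.81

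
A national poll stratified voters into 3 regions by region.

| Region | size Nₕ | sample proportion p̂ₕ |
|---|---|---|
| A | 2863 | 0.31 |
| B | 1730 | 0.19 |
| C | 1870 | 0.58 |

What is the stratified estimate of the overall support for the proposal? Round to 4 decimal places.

Wₕ = Nₕ/N with N = 6463: 0.4430, 0.2677, 0.2893.
p̂_st = 0.4430·0.31 + 0.2677·0.19 + 0.2893·0.58 ≈ 0.356000... → 0.3560.

0.3560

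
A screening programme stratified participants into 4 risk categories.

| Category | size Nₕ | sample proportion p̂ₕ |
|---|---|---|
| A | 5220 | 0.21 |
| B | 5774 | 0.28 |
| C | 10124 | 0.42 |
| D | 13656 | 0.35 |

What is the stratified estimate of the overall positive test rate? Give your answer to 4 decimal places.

0.3377

N = 5220 + 5774 + 10124 + 13656 = 34774.
Overall proportion = Σ (Nₕ/N)·p̂ₕ.
Σ Nₕp̂ₕ = 1096.2 + 1616.72 + 4252.08 + 4779.6 = 11744.6.
11744.6 / 34774 = 0.337741... → 0.3377.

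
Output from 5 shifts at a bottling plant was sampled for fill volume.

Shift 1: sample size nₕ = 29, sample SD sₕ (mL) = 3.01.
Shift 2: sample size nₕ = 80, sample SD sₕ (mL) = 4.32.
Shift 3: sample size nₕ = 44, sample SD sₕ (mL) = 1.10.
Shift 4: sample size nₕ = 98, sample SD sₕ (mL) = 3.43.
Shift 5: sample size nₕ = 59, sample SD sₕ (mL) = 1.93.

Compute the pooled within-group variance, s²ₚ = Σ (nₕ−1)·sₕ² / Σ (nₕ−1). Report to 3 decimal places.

10.286

1: (29−1)·3.01² = 28·9.0601 = 253.6828
2: (80−1)·4.32² = 79·18.6624 = 1474.3296
3: (44−1)·1.10² = 43·1.21 = 52.03
4: (98−1)·3.43² = 97·11.7649 = 1141.1953
5: (59−1)·1.93² = 58·3.7249 = 216.0442
Numerator = 3137.2819; denominator = Σ(nₕ−1) = 305.
s²ₚ = 3137.2819/305 = 10.28617... → 10.286.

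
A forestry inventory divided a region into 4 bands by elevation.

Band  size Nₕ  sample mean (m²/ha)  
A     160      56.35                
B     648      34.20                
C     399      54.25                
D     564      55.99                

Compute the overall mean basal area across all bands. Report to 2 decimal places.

N = 160 + 648 + 399 + 564 = 1771.
The stratified mean weights each stratum mean by its population share Nₕ/N.
Σ Nₕx̄ₕ = 160·56.35 + 648·34.20 + 399·54.25 + 564·55.99 = 9016 + 22161.6 + 21645.75 + 31578.36 = 84401.71.
Divide by N: 84401.71 / 1771 = 47.6577... → 47.66.

47.66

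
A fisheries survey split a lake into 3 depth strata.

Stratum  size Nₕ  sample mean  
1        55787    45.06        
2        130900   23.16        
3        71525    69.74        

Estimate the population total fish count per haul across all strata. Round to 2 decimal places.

10533559.72

Estimate total by summing Nₕ·x̄ₕ over strata.
55787·45.06 + 130900·23.16 + 71525·69.74 = 2513762.22 + 3031644 + 4988153.5 = 10533559.72.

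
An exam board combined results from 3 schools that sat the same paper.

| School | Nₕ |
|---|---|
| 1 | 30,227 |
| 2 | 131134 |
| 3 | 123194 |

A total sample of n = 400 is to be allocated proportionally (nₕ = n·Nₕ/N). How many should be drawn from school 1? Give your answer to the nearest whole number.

42

N = 30227 + 131134 + 123194 = 284555.
n_1 = 400·30227/284555 = 42.490... → 42.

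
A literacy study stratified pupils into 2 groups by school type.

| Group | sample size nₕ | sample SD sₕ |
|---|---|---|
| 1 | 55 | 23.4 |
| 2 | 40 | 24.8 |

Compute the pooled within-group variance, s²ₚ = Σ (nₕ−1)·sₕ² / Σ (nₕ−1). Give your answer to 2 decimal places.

575.86

1: (55−1)·23.4² = 54·547.56 = 29568.24
2: (40−1)·24.8² = 39·615.04 = 23986.56
Numerator = 53554.8; denominator = Σ(nₕ−1) = 93.
s²ₚ = 53554.8/93 = 575.8581... → 575.86.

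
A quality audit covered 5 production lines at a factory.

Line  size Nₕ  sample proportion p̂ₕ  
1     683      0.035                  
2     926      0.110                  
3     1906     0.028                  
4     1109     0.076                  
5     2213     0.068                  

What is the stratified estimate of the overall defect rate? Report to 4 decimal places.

0.0605

Wₕ = Nₕ/N with N = 6837: 0.0999, 0.1354, 0.2788, 0.1622, 0.3237.
p̂_st = 0.0999·0.035 + 0.1354·0.110 + 0.2788·0.028 + 0.1622·0.076 + 0.3237·0.068 ≈ 0.060538... → 0.0605.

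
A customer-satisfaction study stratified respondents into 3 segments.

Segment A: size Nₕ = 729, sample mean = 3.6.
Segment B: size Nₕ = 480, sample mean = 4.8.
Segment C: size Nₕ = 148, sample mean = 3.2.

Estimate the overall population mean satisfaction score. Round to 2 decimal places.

N = 1357; weights Wₕ = Nₕ/N = (0.5372, 0.3537, 0.1091).
x̄_st = Σ Wₕ·x̄ₕ = 0.5372·3.6 + 0.3537·4.8 + 0.1091·3.2 ≈ 3.9808...
→ 3.98.

3.98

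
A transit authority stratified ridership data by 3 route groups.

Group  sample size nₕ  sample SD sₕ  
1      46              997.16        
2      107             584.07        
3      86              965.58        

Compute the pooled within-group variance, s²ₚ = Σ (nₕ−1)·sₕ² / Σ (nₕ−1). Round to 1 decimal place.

678621.5

Degrees of freedom: 45 + 106 + 85 = 236.
Σ(nₕ−1)sₕ² = 45·994328.0656 + 106·341137.7649 + 85·932344.7364 = 160154668.6254.
s²ₚ = 160154668.6254 / 236 = 678621.477... → 678621.5.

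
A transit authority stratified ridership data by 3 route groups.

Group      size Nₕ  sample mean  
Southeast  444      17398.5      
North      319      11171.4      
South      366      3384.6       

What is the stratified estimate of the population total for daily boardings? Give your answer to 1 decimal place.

Southeast: 444·17398.5 = 7724934
North: 319·11171.4 = 3563676.6
South: 366·3384.6 = 1238763.6
τ̂ = Σ Nₕx̄ₕ = 12527374.2.

12527374.2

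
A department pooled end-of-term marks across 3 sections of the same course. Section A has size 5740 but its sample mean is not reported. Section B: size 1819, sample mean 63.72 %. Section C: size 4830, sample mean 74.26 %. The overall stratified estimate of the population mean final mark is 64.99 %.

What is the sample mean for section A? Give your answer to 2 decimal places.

N = 5740 + 1819 + 4830 = 12389.
Overall total = μ·N = 64.99·12389 = 805161.11.
Subtract the known strata: 1819·63.72 + 4830·74.26 = 474582.48.
Remaining total for section A: 805161.11 − 474582.48 = 330578.63.
Divide by its size: 330578.63 / 5740 = 57.5921... → 57.59.

57.59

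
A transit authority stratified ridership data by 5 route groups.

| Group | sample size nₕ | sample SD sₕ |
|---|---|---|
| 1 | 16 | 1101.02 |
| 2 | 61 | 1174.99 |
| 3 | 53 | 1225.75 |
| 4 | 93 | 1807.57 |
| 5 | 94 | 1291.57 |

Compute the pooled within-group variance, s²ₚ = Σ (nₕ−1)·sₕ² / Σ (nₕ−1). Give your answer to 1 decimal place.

Degrees of freedom: 15 + 60 + 52 + 92 + 93 = 312.
Σ(nₕ−1)sₕ² = 15·1212245.0404 + 60·1380601.5001 + 52·1502463.0625 + 92·3267309.3049 + 93·1668153.0649 = 634878535.9485.
s²ₚ = 634878535.9485 / 312 = 2034867.102... → 2034867.1.

2034867.1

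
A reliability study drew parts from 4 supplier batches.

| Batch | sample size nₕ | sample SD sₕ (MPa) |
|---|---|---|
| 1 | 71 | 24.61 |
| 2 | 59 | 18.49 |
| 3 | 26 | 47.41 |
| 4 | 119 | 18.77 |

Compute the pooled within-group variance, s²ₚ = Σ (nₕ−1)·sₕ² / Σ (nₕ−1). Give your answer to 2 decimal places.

1: (71−1)·24.61² = 70·605.6521 = 42395.647
2: (59−1)·18.49² = 58·341.8801 = 19829.0458
3: (26−1)·47.41² = 25·2247.7081 = 56192.7025
4: (119−1)·18.77² = 118·352.3129 = 41572.9222
Numerator = 159990.3175; denominator = Σ(nₕ−1) = 271.
s²ₚ = 159990.3175/271 = 590.3702... → 590.37.

590.37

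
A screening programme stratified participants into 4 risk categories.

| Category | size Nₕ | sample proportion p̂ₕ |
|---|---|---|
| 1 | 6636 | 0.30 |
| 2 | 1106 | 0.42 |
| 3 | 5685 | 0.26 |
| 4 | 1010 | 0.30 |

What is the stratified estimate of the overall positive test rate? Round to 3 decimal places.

0.293

Wₕ = Nₕ/N with N = 14437: 0.4597, 0.0766, 0.3938, 0.0700.
p̂_st = 0.4597·0.30 + 0.0766·0.42 + 0.3938·0.26 + 0.0700·0.30 ≈ 0.29344... → 0.293.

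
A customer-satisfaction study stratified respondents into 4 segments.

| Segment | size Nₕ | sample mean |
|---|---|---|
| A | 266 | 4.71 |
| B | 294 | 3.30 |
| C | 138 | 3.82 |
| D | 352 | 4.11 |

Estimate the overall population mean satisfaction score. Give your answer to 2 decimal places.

N = 266 + 294 + 138 + 352 = 1050.
Overall mean = Σ (Nₕ/N)·x̄ₕ — weight by population share, not a simple average.
Σ Nₕx̄ₕ = 266·4.71 + 294·3.30 + 138·3.82 + 352·4.11 = 1252.86 + 970.2 + 527.16 + 1446.72 = 4196.94.
Divide by N: 4196.94 / 1050 = 3.9971... → 4.00.

4.00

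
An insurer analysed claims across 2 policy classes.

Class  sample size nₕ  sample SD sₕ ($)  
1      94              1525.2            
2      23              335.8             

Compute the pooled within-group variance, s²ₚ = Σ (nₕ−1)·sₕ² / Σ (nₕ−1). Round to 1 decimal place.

1902788.0

1: (94−1)·1525.2² = 93·2326235.04 = 216339858.72
2: (23−1)·335.8² = 22·112761.64 = 2480756.08
Numerator = 218820614.8; denominator = Σ(nₕ−1) = 115.
s²ₚ = 218820614.8/115 = 1902787.955... → 1902788.0.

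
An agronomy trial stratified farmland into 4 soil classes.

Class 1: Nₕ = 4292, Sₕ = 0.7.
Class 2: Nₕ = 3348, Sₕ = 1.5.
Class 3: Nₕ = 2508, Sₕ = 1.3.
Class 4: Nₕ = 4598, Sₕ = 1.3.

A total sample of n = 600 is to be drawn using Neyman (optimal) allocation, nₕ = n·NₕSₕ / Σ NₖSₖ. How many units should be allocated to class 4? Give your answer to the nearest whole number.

1: NₕSₕ = 4292·0.7 = 3004.4
2: NₕSₕ = 3348·1.5 = 5022
3: NₕSₕ = 2508·1.3 = 3260.4
4: NₕSₕ = 4598·1.3 = 5977.4
Σ NₕSₕ = 17264.2.
n_4 = 600·5977.4/17264.2 = 207.739... → 208.

208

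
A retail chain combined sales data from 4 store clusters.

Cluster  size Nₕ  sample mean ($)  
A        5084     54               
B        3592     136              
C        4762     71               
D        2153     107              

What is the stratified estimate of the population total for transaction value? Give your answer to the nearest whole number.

1331521

Estimate total by summing Nₕ·x̄ₕ over strata.
5084·54 + 3592·136 + 4762·71 + 2153·107 = 274536 + 488512 + 338102 + 230371 = 1331521.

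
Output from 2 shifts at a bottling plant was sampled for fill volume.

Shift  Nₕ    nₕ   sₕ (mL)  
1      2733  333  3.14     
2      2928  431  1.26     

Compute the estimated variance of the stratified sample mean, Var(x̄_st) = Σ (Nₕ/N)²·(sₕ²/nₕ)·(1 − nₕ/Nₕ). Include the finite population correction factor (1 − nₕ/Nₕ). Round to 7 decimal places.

0.0069005

N = 5661. Term for each stratum: Wₕ²sₕ²/nₕ·(1−nₕ/Nₕ).
Var(x̄_st) = 0.0060600977 + 0.0008403634 = 0.0069004611 → 0.0069005.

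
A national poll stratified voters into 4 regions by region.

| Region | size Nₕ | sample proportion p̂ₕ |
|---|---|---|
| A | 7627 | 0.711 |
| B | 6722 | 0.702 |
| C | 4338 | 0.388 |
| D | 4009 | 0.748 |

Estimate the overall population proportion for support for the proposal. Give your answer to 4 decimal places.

0.6531

Wₕ = Nₕ/N with N = 22696: 0.3361, 0.2962, 0.1911, 0.1766.
p̂_st = 0.3361·0.711 + 0.2962·0.702 + 0.1911·0.388 + 0.1766·0.748 ≈ 0.653133... → 0.6531.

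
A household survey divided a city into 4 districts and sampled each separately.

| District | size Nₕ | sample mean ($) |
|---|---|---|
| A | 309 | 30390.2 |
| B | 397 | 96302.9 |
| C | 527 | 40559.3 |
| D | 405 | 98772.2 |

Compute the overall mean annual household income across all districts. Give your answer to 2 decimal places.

66544.76

x̄_st = (Σ Nₕx̄ₕ) / (Σ Nₕ) = (309·30390.2 + 397·96302.9 + 527·40559.3 + 405·98772.2) / 1638
= 109000315.2 / 1638 = 66544.7590... → 66544.76.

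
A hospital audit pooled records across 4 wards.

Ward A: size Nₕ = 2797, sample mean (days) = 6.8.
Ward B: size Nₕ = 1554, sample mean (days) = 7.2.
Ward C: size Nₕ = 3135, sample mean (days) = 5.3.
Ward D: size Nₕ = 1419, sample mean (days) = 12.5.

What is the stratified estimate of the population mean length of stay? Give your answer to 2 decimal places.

N = 8905; weights Wₕ = Nₕ/N = (0.3141, 0.1745, 0.3520, 0.1593).
x̄_st = Σ Wₕ·x̄ₕ = 0.3141·6.8 + 0.1745·7.2 + 0.3520·5.3 + 0.1593·12.5 ≈ 7.2500...
→ 7.25.

7.25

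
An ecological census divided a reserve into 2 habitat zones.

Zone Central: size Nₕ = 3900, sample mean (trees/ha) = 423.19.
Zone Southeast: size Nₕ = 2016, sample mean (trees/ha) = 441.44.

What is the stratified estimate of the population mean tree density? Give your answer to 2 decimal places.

N = 3900 + 2016 = 5916.
Overall mean = Σ (Nₕ/N)·x̄ₕ — weight by population share, not a simple average.
Σ Nₕx̄ₕ = 3900·423.19 + 2016·441.44 = 1650441 + 889943.04 = 2540384.04.
Divide by N: 2540384.04 / 5916 = 429.4091... → 429.41.

429.41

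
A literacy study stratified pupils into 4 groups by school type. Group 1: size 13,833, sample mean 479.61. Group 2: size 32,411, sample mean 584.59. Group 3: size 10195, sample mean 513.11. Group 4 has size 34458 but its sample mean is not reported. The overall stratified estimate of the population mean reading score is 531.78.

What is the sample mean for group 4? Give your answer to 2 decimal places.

N = 13833 + 32411 + 10195 + 34458 = 90897.
Overall total = μ·N = 531.78·90897 = 48337206.66.
Subtract the known strata: 13833·479.61 + 32411·584.59 + 10195·513.11 = 30812748.07.
Remaining total for group 4: 48337206.66 − 30812748.07 = 17524458.59.
Divide by its size: 17524458.59 / 34458 = 508.5745... → 508.57.

508.57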